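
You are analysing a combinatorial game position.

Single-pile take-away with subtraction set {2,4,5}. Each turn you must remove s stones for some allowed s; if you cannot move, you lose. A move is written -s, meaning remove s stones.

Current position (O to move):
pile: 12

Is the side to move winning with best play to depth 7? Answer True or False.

p1 O@[12]: -2[10]-1 -4[8]+1* -5[7]+1
p2 X@[8]: -2[6]-1* -4[4]-1 -5[3]-1
p3 O@[6]: -2[4]-1 -4[2]-1 -5[1]+1*
p4 X@[1] terminal -1; root [12] d7

O winning at [12]: True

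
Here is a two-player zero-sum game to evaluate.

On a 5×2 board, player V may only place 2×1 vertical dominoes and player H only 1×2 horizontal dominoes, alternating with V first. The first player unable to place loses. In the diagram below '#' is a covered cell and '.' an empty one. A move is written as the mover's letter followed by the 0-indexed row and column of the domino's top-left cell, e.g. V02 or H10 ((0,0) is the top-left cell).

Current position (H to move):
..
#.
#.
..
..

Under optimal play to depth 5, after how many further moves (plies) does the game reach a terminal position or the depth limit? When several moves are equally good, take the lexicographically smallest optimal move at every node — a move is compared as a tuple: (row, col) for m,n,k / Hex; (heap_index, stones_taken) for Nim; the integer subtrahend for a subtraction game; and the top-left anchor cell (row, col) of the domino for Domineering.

ply 1, H at ../#./#./../.. | H00=-1→##/#./#./../..; H30=+1→../#./#./##/..*; H40=+1→../#./#./../##
ply 2, V at ../#./#./##/.. | V01=-1→.#/##/#./##/..*; V11=-1→../##/##/##/..
ply 3, H at .#/##/#./##/.. | H40=+1→.#/##/#./##/##*
ply 4: .#/##/#./##/## is terminal -1 (V); from ../#./#./../.. depth 5

PV length from [../#./#./../..]: 3 plies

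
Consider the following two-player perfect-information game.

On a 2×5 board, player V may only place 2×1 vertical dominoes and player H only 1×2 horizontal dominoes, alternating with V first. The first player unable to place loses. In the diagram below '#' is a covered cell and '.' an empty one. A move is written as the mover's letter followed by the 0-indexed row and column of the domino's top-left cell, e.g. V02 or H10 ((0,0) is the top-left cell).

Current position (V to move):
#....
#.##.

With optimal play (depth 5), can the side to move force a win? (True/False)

[#..../#.##.] V move#1: V01:-1/##.../####.*, V04:-1/#...#/#.###
[##.../####.] H move#2: H02:-1/####./####., H03:+1/##.##/####.*
[##.##/####.] end (terminal -1, V#3); searched #..../#.##. to 5

V winning at [#..../#.##.]: False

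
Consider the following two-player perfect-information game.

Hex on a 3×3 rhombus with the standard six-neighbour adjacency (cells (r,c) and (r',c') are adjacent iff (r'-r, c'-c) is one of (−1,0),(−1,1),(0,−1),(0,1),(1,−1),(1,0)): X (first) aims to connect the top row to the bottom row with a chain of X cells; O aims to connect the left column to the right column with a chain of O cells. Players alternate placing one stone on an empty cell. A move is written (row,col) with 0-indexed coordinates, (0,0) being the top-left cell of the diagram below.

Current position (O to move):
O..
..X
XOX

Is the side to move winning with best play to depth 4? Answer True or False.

p1 O@[O../..X/XOX]: (0,1)[OO./..X/XOX]-1* (0,2)[O.O/..X/XOX]-1 (1,0)[O../O.X/XOX]-1 (1,1)[O../.OX/XOX]-1
p2 X@[OO./..X/XOX]: (0,2)[OOX/..X/XOX]+1* (1,0)[OO./X.X/XOX]-1 (1,1)[OO./.XX/XOX]-1
p3 O@[OOX/..X/XOX] terminal -1; root [O../..X/XOX] d4

O winning at [O../..X/XOX]: False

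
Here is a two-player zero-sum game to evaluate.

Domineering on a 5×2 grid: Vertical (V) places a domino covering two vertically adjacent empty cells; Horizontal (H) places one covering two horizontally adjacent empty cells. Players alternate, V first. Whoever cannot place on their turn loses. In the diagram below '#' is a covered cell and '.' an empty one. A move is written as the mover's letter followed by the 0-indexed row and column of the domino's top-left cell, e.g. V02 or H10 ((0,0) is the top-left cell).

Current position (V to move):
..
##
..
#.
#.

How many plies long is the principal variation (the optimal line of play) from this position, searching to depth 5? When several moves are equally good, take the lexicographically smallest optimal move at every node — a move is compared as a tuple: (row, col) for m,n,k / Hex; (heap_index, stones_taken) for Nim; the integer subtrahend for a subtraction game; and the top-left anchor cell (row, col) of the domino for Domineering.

PV length from [../##/../#./#.]: 2 plies

[../##/../#./#.] V move#1: V21:-1/../##/.#/##/#.*, V31:-1/../##/../##/##
[../##/.#/##/#.] H move#2: H00:+1/##/##/.#/##/#.*
[##/##/.#/##/#.] end (terminal -1, V#3); searched ../##/../#./#. to 5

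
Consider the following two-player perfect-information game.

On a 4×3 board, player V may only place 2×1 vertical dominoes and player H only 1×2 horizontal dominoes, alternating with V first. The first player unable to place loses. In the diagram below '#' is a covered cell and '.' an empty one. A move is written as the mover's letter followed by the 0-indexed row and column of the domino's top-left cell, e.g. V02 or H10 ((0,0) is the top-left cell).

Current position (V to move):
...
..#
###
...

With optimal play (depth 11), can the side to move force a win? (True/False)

V winning at [.../..#/###/...]: True

[.../..#/###/...] V move#1: V00:-1/#../#.#/###/..., V01:+1/.#./.##/###/...*
[.#./.##/###/...] H move#2: H30:-1/.#./.##/###/##.*, H31:-1/.#./.##/###/.##
[.#./.##/###/##.] V move#3: V00:+1/##./###/###/##.*
[##./###/###/##.] end (terminal -1, H#4); searched .../..#/###/... to 11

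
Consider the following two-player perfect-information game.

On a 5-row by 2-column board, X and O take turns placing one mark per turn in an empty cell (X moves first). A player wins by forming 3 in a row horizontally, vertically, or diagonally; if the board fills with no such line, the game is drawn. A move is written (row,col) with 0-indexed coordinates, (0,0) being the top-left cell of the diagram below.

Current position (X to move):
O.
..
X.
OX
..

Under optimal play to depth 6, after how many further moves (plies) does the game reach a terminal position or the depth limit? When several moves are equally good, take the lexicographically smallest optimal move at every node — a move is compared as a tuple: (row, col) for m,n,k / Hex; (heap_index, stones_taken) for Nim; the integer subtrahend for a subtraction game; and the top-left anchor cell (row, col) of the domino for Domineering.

PV length from [O./../X./OX/..]: 5 plies

ply 1, X at O./../X./OX/.. | (0,1)=+0→OX/../X./OX/..; (1,0)=+0→O./X./X./OX/..; (1,1)=+0→O./.X/X./OX/..; (2,1)=+1→O./../XX/OX/..*; (4,0)=+0→O./../X./OX/X.; (4,1)=+0→O./../X./OX/.X
ply 2, O at O./../XX/OX/.. | (0,1)=-1→OO/../XX/OX/..*; (1,0)=-1→O./O./XX/OX/..; (1,1)=-1→O./.O/XX/OX/..; (4,0)=-1→O./../XX/OX/O.; (4,1)=-1→O./../XX/OX/.O
ply 3, X at OO/../XX/OX/.. | (1,0)=+1→OO/X./XX/OX/..*; (1,1)=+1→OO/.X/XX/OX/..; (4,0)=+1→OO/../XX/OX/X.; (4,1)=+1→OO/../XX/OX/.X
ply 4, O at OO/X./XX/OX/.. | (1,1)=-1→OO/XO/XX/OX/..*; (4,0)=-1→OO/X./XX/OX/O.; (4,1)=-1→OO/X./XX/OX/.O
ply 5, X at OO/XO/XX/OX/.. | (4,0)=+0→OO/XO/XX/OX/X.; (4,1)=+1→OO/XO/XX/OX/.X*
ply 6: OO/XO/XX/OX/.X is terminal -1 (O); from O./../X./OX/.. depth 6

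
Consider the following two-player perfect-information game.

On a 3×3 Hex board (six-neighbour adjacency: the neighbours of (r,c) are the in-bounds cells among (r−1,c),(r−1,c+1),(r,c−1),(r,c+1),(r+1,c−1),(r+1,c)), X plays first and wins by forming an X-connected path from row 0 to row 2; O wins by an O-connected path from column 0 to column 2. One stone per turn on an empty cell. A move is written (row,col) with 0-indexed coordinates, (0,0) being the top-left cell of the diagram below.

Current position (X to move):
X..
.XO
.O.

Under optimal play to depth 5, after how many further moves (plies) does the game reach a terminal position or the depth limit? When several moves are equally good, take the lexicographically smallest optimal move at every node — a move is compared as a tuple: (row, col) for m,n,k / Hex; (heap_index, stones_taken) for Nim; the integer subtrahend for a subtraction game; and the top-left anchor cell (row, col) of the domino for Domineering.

PV length from [X../.XO/.O.]: 3 plies

ply 1, X at X../.XO/.O. | (0,1)=-1→XX./.XO/.O.; (0,2)=-1→X.X/.XO/.O.; (1,0)=-1→X../XXO/.O.; (2,0)=+1→X../.XO/XO.*; (2,2)=-1→X../.XO/.OX
ply 2, O at X../.XO/XO. | (0,1)=-1→XO./.XO/XO.*; (0,2)=-1→X.O/.XO/XO.; (1,0)=-1→X../OXO/XO.; (2,2)=-1→X../.XO/XOO
ply 3, X at XO./.XO/XO. | (0,2)=+1→XOX/.XO/XO.*; (1,0)=+1→XO./XXO/XO.; (2,2)=+1→XO./.XO/XOX
ply 4: XOX/.XO/XO. is terminal -1 (O); from X../.XO/.O. depth 5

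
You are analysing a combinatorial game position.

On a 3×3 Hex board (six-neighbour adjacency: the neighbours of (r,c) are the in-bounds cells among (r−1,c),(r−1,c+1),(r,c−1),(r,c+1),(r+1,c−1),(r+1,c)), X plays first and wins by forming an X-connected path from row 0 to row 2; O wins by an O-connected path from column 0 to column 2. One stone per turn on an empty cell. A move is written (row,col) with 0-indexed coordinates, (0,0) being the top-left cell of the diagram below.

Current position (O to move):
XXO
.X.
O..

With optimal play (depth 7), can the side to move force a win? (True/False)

O winning at [XXO/.X./O..]: True

ply 1, O at XXO/.X./O.. | (1,0)=-1→XXO/OX./O..; (1,2)=-1→XXO/.XO/O..; (2,1)=+1→XXO/.X./OO.*; (2,2)=-1→XXO/.X./O.O
ply 2, X at XXO/.X./OO. | (1,0)=-1→XXO/XX./OO.*; (1,2)=-1→XXO/.XX/OO.; (2,2)=-1→XXO/.X./OOX
ply 3, O at XXO/XX./OO. | (1,2)=+1→XXO/XXO/OO.*; (2,2)=+1→XXO/XX./OOO
ply 4: XXO/XXO/OO. is terminal -1 (X); from XXO/.X./O.. depth 7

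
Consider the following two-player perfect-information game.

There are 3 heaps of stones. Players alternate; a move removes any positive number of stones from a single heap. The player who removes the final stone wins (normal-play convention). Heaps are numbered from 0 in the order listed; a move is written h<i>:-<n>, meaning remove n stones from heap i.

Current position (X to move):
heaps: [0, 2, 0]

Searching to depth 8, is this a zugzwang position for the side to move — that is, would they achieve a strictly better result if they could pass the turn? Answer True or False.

zugzwang((0,2,0), X) = False

[(0,2,0)] X move#1: h1:-1:-1/(0,1,0), h1:-2:+1/(0,0,0)*
[(0,0,0)] end (terminal -1, O#2); searched (0,2,0) to 8
if X skipped the turn, O would face:
~ [(0,2,0)] O move#1: h1:-1:-1/(0,1,0), h1:-2:+1/(0,0,0)*
~ [(0,0,0)] end (terminal -1, X#2); searched (0,2,0) to 8
compare (X): move=+1 vs pass=-1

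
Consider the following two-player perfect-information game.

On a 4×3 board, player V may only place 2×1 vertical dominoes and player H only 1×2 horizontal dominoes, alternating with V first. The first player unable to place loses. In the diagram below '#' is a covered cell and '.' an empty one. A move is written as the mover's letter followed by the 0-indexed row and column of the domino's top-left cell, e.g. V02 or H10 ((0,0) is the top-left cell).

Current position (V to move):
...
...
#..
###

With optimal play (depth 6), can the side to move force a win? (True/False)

p1 V@[.../.../#../###]: V00[#../#../#../###]-1 V01[.#./.#./#../###]+1* V02[..#/..#/#../###]-1 V11[.../.#./##./###]+1 V12[.../..#/#.#/###]-1
p2 H@[.#./.#./#../###]: H21[.#./.#./###/###]-1*
p3 V@[.#./.#./###/###]: V00[##./##./###/###]+1* V02[.##/.##/###/###]+1
p4 H@[##./##./###/###] terminal -1; root [.../.../#../###] d6

V winning at [.../.../#../###]: True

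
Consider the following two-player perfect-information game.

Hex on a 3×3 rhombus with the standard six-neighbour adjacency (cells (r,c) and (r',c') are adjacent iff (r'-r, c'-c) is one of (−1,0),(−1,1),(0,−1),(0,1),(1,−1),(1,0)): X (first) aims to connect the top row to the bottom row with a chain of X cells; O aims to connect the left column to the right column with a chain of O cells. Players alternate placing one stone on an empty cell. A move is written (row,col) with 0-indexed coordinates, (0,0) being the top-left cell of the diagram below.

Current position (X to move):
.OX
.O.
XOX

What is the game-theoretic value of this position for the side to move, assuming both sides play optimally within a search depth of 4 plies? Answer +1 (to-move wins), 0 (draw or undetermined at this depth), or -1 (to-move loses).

p1 X@[.OX/.O./XOX]: (0,0)[XOX/.O./XOX]+1* (1,0)[.OX/XO./XOX]+1 (1,2)[.OX/.OX/XOX]+1
p2 O@[XOX/.O./XOX]: (1,0)[XOX/OO./XOX]-1* (1,2)[XOX/.OO/XOX]-1
p3 X@[XOX/OO./XOX]: (1,2)[XOX/OOX/XOX]+1*
p4 O@[XOX/OOX/XOX] terminal -1; root [.OX/.O./XOX] d4

value(.OX/.O./XOX, X) = +1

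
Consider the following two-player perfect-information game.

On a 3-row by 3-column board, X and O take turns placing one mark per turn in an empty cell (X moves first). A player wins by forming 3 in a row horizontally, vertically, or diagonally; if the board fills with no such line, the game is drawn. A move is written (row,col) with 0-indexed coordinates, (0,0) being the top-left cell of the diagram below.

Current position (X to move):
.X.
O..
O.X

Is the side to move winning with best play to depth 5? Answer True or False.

X winning at [.X./O../O.X]: True

ply 1, X at .X./O../O.X | (0,0)=+1→XX./O../O.X*; (0,2)=-1→.XX/O../O.X; (1,1)=-1→.X./OX./O.X; (1,2)=-1→.X./O.X/O.X; (2,1)=-1→.X./O../OXX
ply 2, O at XX./O../O.X | (0,2)=-1→XXO/O../O.X*; (1,1)=-1→XX./OO./O.X; (1,2)=-1→XX./O.O/O.X; (2,1)=-1→XX./O../OOX
ply 3, X at XXO/O../O.X | (1,1)=+1→XXO/OX./O.X*; (1,2)=-1→XXO/O.X/O.X; (2,1)=-1→XXO/O../OXX
ply 4: XXO/OX./O.X is terminal -1 (O); from .X./O../O.X depth 5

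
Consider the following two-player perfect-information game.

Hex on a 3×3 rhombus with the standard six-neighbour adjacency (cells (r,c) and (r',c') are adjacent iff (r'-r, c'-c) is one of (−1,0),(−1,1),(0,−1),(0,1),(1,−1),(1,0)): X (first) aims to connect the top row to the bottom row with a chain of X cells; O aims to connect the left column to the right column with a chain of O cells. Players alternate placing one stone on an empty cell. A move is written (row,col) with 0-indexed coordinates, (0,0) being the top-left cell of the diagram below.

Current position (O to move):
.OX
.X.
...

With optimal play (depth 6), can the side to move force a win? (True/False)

p1 O@[.OX/.X./...]: (0,0)[OOX/.X./...]-1* (1,0)[.OX/OX./...]-1 (1,2)[.OX/.XO/...]-1 (2,0)[.OX/.X./O..]-1 (2,1)[.OX/.X./.O.]-1 (2,2)[.OX/.X./..O]-1
p2 X@[OOX/.X./...]: (1,0)[OOX/XX./...]+1* (1,2)[OOX/.XX/...]+1 (2,0)[OOX/.X./X..]+1 (2,1)[OOX/.X./.X.]+1 (2,2)[OOX/.X./..X]+1
p3 O@[OOX/XX./...]: (1,2)[OOX/XXO/...]-1* (2,0)[OOX/XX./O..]-1 (2,1)[OOX/XX./.O.]-1 (2,2)[OOX/XX./..O]-1
p4 X@[OOX/XXO/...]: (2,0)[OOX/XXO/X..]+1* (2,1)[OOX/XXO/.X.]+1 (2,2)[OOX/XXO/..X]+1
p5 O@[OOX/XXO/X..] terminal -1; root [.OX/.X./...] d6

O winning at [.OX/.X./...]: False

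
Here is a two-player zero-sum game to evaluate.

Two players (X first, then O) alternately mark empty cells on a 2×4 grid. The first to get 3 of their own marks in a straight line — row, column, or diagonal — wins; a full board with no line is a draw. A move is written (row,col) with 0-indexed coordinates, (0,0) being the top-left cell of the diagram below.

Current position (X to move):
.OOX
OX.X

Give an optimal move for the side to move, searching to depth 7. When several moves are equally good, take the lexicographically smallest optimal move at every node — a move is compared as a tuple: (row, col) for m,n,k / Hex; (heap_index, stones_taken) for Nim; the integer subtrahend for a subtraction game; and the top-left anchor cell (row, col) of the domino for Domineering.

X's best at [.OOX/OX.X]: (1,2)

p1 X@[.OOX/OX.X]: (0,0)[XOOX/OX.X]+0 (1,2)[.OOX/OXXX]+1*
p2 O@[.OOX/OXXX] terminal -1; root [.OOX/OX.X] d7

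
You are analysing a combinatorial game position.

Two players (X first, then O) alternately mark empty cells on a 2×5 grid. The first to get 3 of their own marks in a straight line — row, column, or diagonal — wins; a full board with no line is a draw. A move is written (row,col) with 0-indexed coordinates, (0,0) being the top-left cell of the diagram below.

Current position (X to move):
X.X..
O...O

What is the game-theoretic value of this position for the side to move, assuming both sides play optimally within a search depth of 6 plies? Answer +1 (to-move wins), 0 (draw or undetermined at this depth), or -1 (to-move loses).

[X.X../O...O] X move#1: (0,1):+1/XXX../O...O*, (0,3):+1/X.XX./O...O, (0,4):+1/X.X.X/O...O, (1,1):+0/X.X../OX..O, (1,2):+0/X.X../O.X.O, (1,3):+0/X.X../O..XO
[XXX../O...O] end (terminal -1, O#2); searched X.X../O...O to 6

value(X.X../O...O, X) = +1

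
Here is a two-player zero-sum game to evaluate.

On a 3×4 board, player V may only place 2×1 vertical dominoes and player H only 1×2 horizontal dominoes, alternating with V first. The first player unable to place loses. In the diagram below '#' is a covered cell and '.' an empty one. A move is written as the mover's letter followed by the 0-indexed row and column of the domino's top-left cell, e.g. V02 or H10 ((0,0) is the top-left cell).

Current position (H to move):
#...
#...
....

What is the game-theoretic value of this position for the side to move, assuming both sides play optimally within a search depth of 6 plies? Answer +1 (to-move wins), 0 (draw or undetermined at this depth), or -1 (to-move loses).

ply 1, H at #.../#.../.... | H01=-1→###./#.../....; H02=-1→#.##/#.../....; H11=+1→#.../###./....*; H12=+1→#.../#.##/....; H20=-1→#.../#.../##..; H21=-1→#.../#.../.##.; H22=-1→#.../#.../..##
ply 2, V at #.../###./.... | V03=-1→#..#/####/....*; V13=-1→#.../####/...#
ply 3, H at #..#/####/.... | H01=+1→####/####/....*; H20=+1→#..#/####/##..; H21=+1→#..#/####/.##.; H22=+1→#..#/####/..##
ply 4: ####/####/.... is terminal -1 (V); from #.../#.../.... depth 6

value(#.../#.../...., H) = +1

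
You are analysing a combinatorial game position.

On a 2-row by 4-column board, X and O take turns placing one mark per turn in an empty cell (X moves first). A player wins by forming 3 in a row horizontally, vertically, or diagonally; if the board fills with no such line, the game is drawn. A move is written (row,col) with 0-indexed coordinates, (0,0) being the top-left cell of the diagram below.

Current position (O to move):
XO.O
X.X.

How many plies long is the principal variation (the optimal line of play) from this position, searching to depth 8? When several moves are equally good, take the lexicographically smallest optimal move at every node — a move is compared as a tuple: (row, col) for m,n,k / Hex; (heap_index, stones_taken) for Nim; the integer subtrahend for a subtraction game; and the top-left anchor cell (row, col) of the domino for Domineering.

ply 1, O at XO.O/X.X. | (0,2)=+1→XOOO/X.X.*; (1,1)=+0→XO.O/XOX.; (1,3)=-1→XO.O/X.XO
ply 2: XOOO/X.X. is terminal -1 (X); from XO.O/X.X. depth 8

PV length from [XO.O/X.X.]: 1 ply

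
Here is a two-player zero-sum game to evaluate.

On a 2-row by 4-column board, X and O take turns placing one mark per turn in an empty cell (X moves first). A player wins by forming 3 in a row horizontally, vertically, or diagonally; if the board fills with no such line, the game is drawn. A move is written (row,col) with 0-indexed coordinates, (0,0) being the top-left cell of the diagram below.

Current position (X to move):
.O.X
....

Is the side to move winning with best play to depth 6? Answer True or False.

p1 X@[.O.X/....]: (0,0)[XO.X/....]+0* (0,2)[.OXX/....]+0 (1,0)[.O.X/X...]+0 (1,1)[.O.X/.X..]+0 (1,2)[.O.X/..X.]+0 (1,3)[.O.X/...X]+0
p2 O@[XO.X/....]: (0,2)[XOOX/....]+0* (1,0)[XO.X/O...]+0 (1,1)[XO.X/.O..]+0 (1,2)[XO.X/..O.]+0 (1,3)[XO.X/...O]+0
p3 X@[XOOX/....]: (1,0)[XOOX/X...]+0* (1,1)[XOOX/.X..]+0 (1,2)[XOOX/..X.]+0 (1,3)[XOOX/...X]+0
p4 O@[XOOX/X...]: (1,1)[XOOX/XO..]+0* (1,2)[XOOX/X.O.]+0 (1,3)[XOOX/X..O]+0
p5 X@[XOOX/XO..]: (1,2)[XOOX/XOX.]+0* (1,3)[XOOX/XO.X]+0
p6 O@[XOOX/XOX.]: (1,3)[XOOX/XOXO]+0*
p7 X@[XOOX/XOXO] terminal +0; root [.O.X/....] d6

X winning at [.O.X/....]: False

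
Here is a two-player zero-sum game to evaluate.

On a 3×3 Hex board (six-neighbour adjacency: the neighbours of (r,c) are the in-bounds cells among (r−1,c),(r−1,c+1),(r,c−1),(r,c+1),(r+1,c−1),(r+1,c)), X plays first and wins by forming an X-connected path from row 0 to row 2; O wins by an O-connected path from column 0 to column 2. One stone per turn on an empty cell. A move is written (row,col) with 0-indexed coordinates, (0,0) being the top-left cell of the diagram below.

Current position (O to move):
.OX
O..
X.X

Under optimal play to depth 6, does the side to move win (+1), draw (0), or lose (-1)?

[.OX/O../X.X] O move#1: (0,0):-1/OOX/O../X.X*, (1,1):-1/.OX/OO./X.X, (1,2):-1/.OX/O.O/X.X, (2,1):-1/.OX/O../XOX
[OOX/O../X.X] X move#2: (1,1):+1/OOX/OX./X.X*, (1,2):+1/OOX/O.X/X.X, (2,1):+1/OOX/O../XXX
[OOX/OX./X.X] end (terminal -1, O#3); searched .OX/O../X.X to 6

value(.OX/O../X.X, O) = -1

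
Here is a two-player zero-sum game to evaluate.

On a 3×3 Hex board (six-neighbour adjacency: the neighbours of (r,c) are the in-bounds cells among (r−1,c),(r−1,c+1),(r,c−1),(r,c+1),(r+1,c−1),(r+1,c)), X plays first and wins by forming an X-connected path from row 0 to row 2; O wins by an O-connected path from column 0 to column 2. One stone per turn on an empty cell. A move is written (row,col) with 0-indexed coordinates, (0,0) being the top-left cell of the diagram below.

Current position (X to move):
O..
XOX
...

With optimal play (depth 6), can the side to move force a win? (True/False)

X winning at [O../XOX/...]: True

[O../XOX/...] X move#1: (0,1):+1/OX./XOX/...*, (0,2):+1/O.X/XOX/..., (2,0):+1/O../XOX/X.., (2,1):-1/O../XOX/.X., (2,2):-1/O../XOX/..X
[OX./XOX/...] O move#2: (0,2):-1/OXO/XOX/...*, (2,0):-1/OX./XOX/O.., (2,1):-1/OX./XOX/.O., (2,2):-1/OX./XOX/..O
[OXO/XOX/...] X move#3: (2,0):+1/OXO/XOX/X..*, (2,1):-1/OXO/XOX/.X., (2,2):-1/OXO/XOX/..X
[OXO/XOX/X..] end (terminal -1, O#4); searched O../XOX/... to 6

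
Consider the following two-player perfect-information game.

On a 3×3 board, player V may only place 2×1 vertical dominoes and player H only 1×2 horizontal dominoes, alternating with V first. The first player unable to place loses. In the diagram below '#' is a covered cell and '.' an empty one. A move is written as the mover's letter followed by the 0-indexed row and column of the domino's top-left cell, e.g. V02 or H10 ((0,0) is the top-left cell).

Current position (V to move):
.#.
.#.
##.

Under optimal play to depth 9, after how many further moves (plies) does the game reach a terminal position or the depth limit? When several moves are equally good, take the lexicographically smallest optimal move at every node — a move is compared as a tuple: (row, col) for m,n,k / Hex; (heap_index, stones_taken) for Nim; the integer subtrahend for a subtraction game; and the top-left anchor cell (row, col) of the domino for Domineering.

ply 1, V at .#./.#./##. | V00=+1→##./##./##.*; V02=+1→.##/.##/##.; V12=+1→.#./.##/###
ply 2: ##./##./##. is terminal -1 (H); from .#./.#./##. depth 9

PV length from [.#./.#./##.]: 1 ply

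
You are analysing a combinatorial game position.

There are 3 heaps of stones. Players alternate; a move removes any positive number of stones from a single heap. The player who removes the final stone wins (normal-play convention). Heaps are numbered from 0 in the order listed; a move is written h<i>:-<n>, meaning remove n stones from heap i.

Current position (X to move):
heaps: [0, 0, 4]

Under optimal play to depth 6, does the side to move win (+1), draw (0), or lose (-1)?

value((0,0,4), X) = +1

p1 X@[(0,0,4)]: h2:-1[(0,0,3)]-1 h2:-2[(0,0,2)]-1 h2:-3[(0,0,1)]-1 h2:-4[(0,0,0)]+1*
p2 O@[(0,0,0)] terminal -1; root [(0,0,4)] d6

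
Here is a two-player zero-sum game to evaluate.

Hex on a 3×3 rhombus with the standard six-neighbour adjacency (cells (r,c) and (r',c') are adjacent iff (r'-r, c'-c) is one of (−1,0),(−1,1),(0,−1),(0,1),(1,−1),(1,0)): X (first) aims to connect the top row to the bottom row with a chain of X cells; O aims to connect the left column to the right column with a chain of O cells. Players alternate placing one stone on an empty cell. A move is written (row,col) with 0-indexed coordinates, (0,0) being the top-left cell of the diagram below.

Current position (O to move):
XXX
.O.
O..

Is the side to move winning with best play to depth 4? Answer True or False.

ply 1, O at XXX/.O./O.. | (1,0)=-1→XXX/OO./O..; (1,2)=+1→XXX/.OO/O..*; (2,1)=+1→XXX/.O./OO.; (2,2)=+1→XXX/.O./O.O
ply 2: XXX/.OO/O.. is terminal -1 (X); from XXX/.O./O.. depth 4

O winning at [XXX/.O./O..]: True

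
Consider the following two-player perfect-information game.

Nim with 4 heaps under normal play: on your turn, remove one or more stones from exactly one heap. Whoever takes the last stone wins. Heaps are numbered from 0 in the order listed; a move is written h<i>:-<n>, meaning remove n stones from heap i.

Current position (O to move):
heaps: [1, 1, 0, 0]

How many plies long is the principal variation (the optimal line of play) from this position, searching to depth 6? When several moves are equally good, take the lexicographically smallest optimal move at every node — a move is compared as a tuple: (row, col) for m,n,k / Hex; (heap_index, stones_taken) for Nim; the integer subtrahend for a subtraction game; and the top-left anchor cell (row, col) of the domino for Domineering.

PV length from [(1,1,0,0)]: 2 plies

[(1,1,0,0)] O move#1: h0:-1:-1/(0,1,0,0)*, h1:-1:-1/(1,0,0,0)
[(0,1,0,0)] X move#2: h1:-1:+1/(0,0,0,0)*
[(0,0,0,0)] end (terminal -1, O#3); searched (1,1,0,0) to 6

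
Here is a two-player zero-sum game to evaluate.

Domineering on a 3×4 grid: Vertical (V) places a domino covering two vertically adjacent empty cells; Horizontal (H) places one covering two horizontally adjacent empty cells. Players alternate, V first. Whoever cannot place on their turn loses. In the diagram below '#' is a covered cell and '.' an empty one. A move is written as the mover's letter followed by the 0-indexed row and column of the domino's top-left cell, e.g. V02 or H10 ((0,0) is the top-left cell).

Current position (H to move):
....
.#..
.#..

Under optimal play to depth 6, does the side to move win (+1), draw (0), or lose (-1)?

ply 1, H at ..../.#../.#.. | H00=-1→##../.#../.#..; H01=-1→.##./.#../.#..; H02=-1→..##/.#../.#..; H12=+1→..../.###/.#..*; H22=-1→..../.#../.###
ply 2, V at ..../.###/.#.. | V00=-1→#.../####/.#..*; V10=-1→..../####/##..
ply 3, H at #.../####/.#.. | H01=+1→###./####/.#..*; H02=+1→#.##/####/.#..; H22=+1→#.../####/.###
ply 4: ###./####/.#.. is terminal -1 (V); from ..../.#../.#.. depth 6

value(..../.#../.#.., H) = +1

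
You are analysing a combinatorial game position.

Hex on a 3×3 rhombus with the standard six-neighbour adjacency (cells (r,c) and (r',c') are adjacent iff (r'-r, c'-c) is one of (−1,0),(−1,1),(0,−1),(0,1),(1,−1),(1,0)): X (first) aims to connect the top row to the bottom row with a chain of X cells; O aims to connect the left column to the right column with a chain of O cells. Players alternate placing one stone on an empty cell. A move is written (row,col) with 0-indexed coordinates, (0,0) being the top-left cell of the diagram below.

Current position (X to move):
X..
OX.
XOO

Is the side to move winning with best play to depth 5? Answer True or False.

ply 1, X at X../OX./XOO | (0,1)=+1→XX./OX./XOO*; (0,2)=+1→X.X/OX./XOO; (1,2)=+1→X../OXX/XOO
ply 2: XX./OX./XOO is terminal -1 (O); from X../OX./XOO depth 5

X winning at [X../OX./XOO]: True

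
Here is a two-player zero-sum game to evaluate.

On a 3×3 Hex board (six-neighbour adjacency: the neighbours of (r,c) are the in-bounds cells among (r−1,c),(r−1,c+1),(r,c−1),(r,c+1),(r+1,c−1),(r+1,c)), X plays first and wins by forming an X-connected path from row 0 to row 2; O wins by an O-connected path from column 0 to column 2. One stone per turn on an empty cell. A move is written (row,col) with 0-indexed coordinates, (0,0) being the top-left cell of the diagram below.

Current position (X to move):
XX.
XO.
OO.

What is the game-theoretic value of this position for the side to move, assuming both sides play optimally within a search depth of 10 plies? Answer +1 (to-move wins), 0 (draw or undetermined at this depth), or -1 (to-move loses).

value(XX./XO./OO., X) = -1

[XX./XO./OO.] X move#1: (0,2):-1/XXX/XO./OO.*, (1,2):-1/XX./XOX/OO., (2,2):-1/XX./XO./OOX
[XXX/XO./OO.] O move#2: (1,2):+1/XXX/XOO/OO.*, (2,2):+1/XXX/XO./OOO
[XXX/XOO/OO.] end (terminal -1, X#3); searched XX./XO./OO. to 10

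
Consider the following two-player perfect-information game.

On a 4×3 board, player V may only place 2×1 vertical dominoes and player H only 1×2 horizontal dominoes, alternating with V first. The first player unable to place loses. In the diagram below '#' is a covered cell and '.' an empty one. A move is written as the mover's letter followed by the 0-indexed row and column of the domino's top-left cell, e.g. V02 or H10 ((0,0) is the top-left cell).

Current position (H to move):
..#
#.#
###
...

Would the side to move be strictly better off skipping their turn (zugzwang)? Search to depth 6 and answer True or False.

zugzwang(..#/#.#/###/..., H) = False

ply 1, H at ..#/#.#/###/... | H00=+1→###/#.#/###/...*; H30=-1→..#/#.#/###/##.; H31=-1→..#/#.#/###/.##
ply 2: ###/#.#/###/... is terminal -1 (V); from ..#/#.#/###/... depth 6
if H skipped the turn, V would face:
~ ply 1, V at ..#/#.#/###/... | V01=-1→.##/###/###/...*
~ ply 2, H at .##/###/###/... | H30=+1→.##/###/###/##.*; H31=+1→.##/###/###/.##
~ ply 3: .##/###/###/##. is terminal -1 (V); from ..#/#.#/###/... depth 6
compare (H): move=+1 vs pass=+1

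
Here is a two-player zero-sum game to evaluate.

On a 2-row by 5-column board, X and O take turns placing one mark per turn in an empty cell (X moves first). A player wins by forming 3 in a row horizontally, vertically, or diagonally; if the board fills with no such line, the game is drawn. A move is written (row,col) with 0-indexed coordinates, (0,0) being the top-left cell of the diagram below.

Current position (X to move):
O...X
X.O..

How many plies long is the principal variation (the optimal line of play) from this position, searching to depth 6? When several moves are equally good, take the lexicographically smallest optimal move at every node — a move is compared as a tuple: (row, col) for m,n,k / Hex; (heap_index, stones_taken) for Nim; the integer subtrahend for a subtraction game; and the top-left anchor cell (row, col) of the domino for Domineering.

PV length from [O...X/X.O..]: 6 plies

[O...X/X.O..] X move#1: (0,1):-1/OX..X/X.O.., (0,2):+0/O.X.X/X.O..*, (0,3):-1/O..XX/X.O.., (1,1):+0/O...X/XXO.., (1,3):+0/O...X/X.OX., (1,4):+0/O...X/X.O.X
[O.X.X/X.O..] O move#2: (0,1):-1/OOX.X/X.O.., (0,3):+0/O.XOX/X.O..*, (1,1):-1/O.X.X/XOO.., (1,3):-1/O.X.X/X.OO., (1,4):-1/O.X.X/X.O.O
[O.XOX/X.O..] X move#3: (0,1):-1/OXXOX/X.O.., (1,1):+0/O.XOX/XXO..*, (1,3):+0/O.XOX/X.OX., (1,4):+0/O.XOX/X.O.X
[O.XOX/XXO..] O move#4: (0,1):+0/OOXOX/XXO..*, (1,3):+0/O.XOX/XXOO., (1,4):+0/O.XOX/XXO.O
[OOXOX/XXO..] X move#5: (1,3):+0/OOXOX/XXOX.*, (1,4):+0/OOXOX/XXO.X
[OOXOX/XXOX.] O move#6: (1,4):+0/OOXOX/XXOXO*
[OOXOX/XXOXO] end (terminal +0, X#7); searched O...X/X.O.. to 6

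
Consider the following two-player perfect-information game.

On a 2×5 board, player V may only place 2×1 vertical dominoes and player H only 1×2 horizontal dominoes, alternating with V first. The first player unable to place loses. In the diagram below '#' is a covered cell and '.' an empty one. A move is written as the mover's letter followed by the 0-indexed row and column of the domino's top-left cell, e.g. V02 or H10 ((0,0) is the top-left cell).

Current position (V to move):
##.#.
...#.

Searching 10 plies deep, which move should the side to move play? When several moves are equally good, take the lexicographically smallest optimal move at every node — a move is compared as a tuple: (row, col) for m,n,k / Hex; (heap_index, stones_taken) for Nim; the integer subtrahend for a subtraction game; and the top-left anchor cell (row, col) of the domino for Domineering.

V's best at [##.#./...#.]: V02

ply 1, V at ##.#./...#. | V02=+1→####./..##.*; V04=-1→##.##/...##
ply 2, H at ####./..##. | H10=-1→####./####.*
ply 3, V at ####./####. | V04=+1→#####/#####*
ply 4: #####/##### is terminal -1 (H); from ##.#./...#. depth 10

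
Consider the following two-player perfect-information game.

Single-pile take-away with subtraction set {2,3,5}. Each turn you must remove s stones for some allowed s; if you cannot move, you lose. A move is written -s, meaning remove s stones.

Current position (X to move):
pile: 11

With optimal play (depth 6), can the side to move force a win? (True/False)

X winning at [11]: True

p1 X@[11]: -2[9]-1 -3[8]+1* -5[6]-1
p2 O@[8]: -2[6]-1* -3[5]-1 -5[3]-1
p3 X@[6]: -2[4]-1 -3[3]-1 -5[1]+1*
p4 O@[1] terminal -1; root [11] d6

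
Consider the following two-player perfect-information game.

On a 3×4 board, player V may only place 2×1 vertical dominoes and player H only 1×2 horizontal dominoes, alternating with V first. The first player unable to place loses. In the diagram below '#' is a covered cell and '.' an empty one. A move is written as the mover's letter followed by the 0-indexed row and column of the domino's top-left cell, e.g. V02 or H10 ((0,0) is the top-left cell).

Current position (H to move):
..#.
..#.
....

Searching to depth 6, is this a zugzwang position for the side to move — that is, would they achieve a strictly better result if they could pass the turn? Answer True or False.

p1 H@[..#./..#./....]: H00[###./..#./....]-1 H10[..#./###./....]+1* H20[..#./..#./##..]-1 H21[..#./..#./.##.]-1 H22[..#./..#./..##]-1
p2 V@[..#./###./....]: V03[..##/####/....]-1* V13[..#./####/...#]-1
p3 H@[..##/####/....]: H00[####/####/....]+1* H20[..##/####/##..]+1 H21[..##/####/.##.]+1 H22[..##/####/..##]+1
p4 V@[####/####/....] terminal -1; root [..#./..#./....] d6
pass branch (V moves first from the same position):
  | p1 V@[..#./..#./....]: V00[#.#./#.#./....]+1* V01[.##./.##./....]+1 V03[..##/..##/....]-1 V10[..#./#.#./#...]+1 V11[..#./.##./.#..]+1 V13[..#./..##/...#]-1
  | p2 H@[#.#./#.#./....]: H20[#.#./#.#./##..]-1* H21[#.#./#.#./.##.]-1 H22[#.#./#.#./..##]-1
  | p3 V@[#.#./#.#./##..]: V01[###./###./##..]+1* V03[#.##/#.##/##..]+1 V13[#.#./#.##/##.#]+1
  | p4 H@[###./###./##..]: H22[###./###./####]-1*
  | p5 V@[###./###./####]: V03[####/####/####]+1*
  | p6 H@[####/####/####] terminal -1; root [..#./..#./....] d6
H moving scores +1; H passing scores -1

zugzwang(..#./..#./...., H) = False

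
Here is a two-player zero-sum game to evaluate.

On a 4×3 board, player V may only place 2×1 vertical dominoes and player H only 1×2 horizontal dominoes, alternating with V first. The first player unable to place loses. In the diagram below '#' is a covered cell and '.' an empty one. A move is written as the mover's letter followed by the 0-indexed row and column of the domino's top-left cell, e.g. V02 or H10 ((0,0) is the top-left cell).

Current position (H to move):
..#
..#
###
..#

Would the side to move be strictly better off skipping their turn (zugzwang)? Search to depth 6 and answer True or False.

zugzwang(..#/..#/###/..#, H) = False

[..#/..#/###/..#] H move#1: H00:+1/###/..#/###/..#*, H10:+1/..#/###/###/..#, H30:-1/..#/..#/###/###
[###/..#/###/..#] end (terminal -1, V#2); searched ..#/..#/###/..# to 6
pass branch (V moves first from the same position):
  | [..#/..#/###/..#] V move#1: V00:+1/#.#/#.#/###/..#*, V01:+1/.##/.##/###/..#
  | [#.#/#.#/###/..#] H move#2: H30:-1/#.#/#.#/###/###*
  | [#.#/#.#/###/###] V move#3: V01:+1/###/###/###/###*
  | [###/###/###/###] end (terminal -1, H#4); searched ..#/..#/###/..# to 6
H moving scores +1; H passing scores -1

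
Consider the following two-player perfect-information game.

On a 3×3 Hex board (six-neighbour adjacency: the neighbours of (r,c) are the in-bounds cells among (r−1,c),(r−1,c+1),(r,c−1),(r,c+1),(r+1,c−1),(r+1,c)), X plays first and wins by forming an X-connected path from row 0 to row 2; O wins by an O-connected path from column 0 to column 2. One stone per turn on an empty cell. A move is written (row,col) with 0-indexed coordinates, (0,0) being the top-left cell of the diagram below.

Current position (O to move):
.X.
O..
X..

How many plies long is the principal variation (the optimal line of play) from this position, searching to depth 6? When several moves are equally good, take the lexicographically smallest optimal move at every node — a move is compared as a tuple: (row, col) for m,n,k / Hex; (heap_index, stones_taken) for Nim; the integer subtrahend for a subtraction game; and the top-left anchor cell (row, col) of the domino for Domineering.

[.X./O../X..] O move#1: (0,0):-1/OX./O../X.., (0,2):-1/.XO/O../X.., (1,1):+1/.X./OO./X..*, (1,2):-1/.X./O.O/X.., (2,1):-1/.X./O../XO., (2,2):-1/.X./O../X.O
[.X./OO./X..] X move#2: (0,0):-1/XX./OO./X..*, (0,2):-1/.XX/OO./X.., (1,2):-1/.X./OOX/X.., (2,1):-1/.X./OO./XX., (2,2):-1/.X./OO./X.X
[XX./OO./X..] O move#3: (0,2):+1/XXO/OO./X..*, (1,2):+1/XX./OOO/X.., (2,1):+1/XX./OO./XO., (2,2):+1/XX./OO./X.O
[XXO/OO./X..] end (terminal -1, X#4); searched .X./O../X.. to 6

PV length from [.X./O../X..]: 3 plies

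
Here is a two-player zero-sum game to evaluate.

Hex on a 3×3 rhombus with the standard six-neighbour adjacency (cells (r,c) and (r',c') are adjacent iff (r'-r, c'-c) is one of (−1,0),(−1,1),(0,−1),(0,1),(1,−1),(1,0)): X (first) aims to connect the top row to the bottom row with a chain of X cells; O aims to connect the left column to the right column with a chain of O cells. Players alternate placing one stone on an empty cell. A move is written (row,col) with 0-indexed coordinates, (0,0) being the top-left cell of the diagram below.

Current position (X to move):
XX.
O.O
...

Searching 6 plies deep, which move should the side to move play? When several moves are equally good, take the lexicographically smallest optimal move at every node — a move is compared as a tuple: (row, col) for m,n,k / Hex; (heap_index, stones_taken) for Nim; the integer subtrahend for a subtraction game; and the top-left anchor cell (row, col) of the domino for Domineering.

X's best at [XX./O.O/...]: (1,1)

p1 X@[XX./O.O/...]: (0,2)[XXX/O.O/...]-1 (1,1)[XX./OXO/...]+1* (2,0)[XX./O.O/X..]-1 (2,1)[XX./O.O/.X.]-1 (2,2)[XX./O.O/..X]-1
p2 O@[XX./OXO/...]: (0,2)[XXO/OXO/...]-1* (2,0)[XX./OXO/O..]-1 (2,1)[XX./OXO/.O.]-1 (2,2)[XX./OXO/..O]-1
p3 X@[XXO/OXO/...]: (2,0)[XXO/OXO/X..]+1* (2,1)[XXO/OXO/.X.]+1 (2,2)[XXO/OXO/..X]+1
p4 O@[XXO/OXO/X..] terminal -1; root [XX./O.O/...] d6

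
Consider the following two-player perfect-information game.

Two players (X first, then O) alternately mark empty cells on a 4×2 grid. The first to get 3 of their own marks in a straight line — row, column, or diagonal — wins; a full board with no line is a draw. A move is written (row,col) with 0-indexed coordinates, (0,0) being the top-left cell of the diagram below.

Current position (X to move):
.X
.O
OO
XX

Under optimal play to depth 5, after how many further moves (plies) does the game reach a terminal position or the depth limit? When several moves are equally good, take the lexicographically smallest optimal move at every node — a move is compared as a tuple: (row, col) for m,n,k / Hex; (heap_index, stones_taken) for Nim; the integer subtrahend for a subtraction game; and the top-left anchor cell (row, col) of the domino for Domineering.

PV length from [.X/.O/OO/XX]: 2 plies

ply 1, X at .X/.O/OO/XX | (0,0)=+0→XX/.O/OO/XX*; (1,0)=+0→.X/XO/OO/XX
ply 2, O at XX/.O/OO/XX | (1,0)=+0→XX/OO/OO/XX*
ply 3: XX/OO/OO/XX is terminal +0 (X); from .X/.O/OO/XX depth 5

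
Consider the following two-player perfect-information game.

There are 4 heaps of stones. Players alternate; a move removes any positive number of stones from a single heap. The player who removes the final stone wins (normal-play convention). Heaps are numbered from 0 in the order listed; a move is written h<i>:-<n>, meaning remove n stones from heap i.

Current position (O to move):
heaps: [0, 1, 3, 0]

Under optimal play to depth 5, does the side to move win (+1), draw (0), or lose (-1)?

value((0,1,3,0), O) = +1

[(0,1,3,0)] O move#1: h1:-1:-1/(0,0,3,0), h2:-1:-1/(0,1,2,0), h2:-2:+1/(0,1,1,0)*, h2:-3:-1/(0,1,0,0)
[(0,1,1,0)] X move#2: h1:-1:-1/(0,0,1,0)*, h2:-1:-1/(0,1,0,0)
[(0,0,1,0)] O move#3: h2:-1:+1/(0,0,0,0)*
[(0,0,0,0)] end (terminal -1, X#4); searched (0,1,3,0) to 5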